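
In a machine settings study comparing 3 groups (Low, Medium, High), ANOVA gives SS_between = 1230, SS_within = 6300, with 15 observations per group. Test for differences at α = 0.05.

df_between = 2, df_within = 42. F = MS_between/MS_within = 615.0/150.0 = 4.1. F_crit ≈ 3.22. Reject H₀. At least one mean differs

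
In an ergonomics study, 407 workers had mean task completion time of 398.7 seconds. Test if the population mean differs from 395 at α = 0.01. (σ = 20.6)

z = (x̄ - μ₀)/(σ/√n) = (398.7 - 395)/(20.6/√407) = 3.624. Critical value: ±2.576. Since |3.624| > 2.576, Reject H₀.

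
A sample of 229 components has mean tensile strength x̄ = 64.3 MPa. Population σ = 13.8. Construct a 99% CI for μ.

CI = x̄ ± z*(σ/√n) = 64.3 ± 2.576(13.8/√229) = 64.3 ± 2.35 = (61.95, 66.65)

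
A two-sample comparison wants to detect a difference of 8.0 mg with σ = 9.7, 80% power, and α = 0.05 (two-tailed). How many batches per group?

n per group = 2(z_α/2 + z_β)²σ²/d² = 2×(1.96 + 0.84)²×9.7²/8.0² = 23.1 → n = 24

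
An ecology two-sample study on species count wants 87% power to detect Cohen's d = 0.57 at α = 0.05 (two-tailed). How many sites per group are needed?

z_{α/2} = 1.96, z_β = Φ⁻¹(0.87) = 1.126. For medium effect (d = 0.57): n per group = 2(z_{α/2} + z_β)²/d² = 2(1.96 + 1.126)²/0.57² = 58.6 → 59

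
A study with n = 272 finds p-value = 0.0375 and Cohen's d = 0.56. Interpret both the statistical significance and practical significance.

Statistically significant (p = 0.0375 < 0.05). Cohen's d = 0.56 indicates a medium effect size. Both statistical and practical significance should be considered.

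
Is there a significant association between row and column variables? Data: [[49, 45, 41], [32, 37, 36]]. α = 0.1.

χ² = 0.938. df = 2, critical = 4.605. Fail to reject H₀. No evidence of dependence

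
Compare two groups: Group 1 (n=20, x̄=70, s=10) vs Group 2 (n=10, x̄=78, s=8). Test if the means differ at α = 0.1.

Pooled sp = 9.4. t = -2.197, df = 28. Critical t = ±1.701. Reject H₀.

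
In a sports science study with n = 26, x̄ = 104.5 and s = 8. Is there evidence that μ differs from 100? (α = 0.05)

t = (x̄ - μ₀)/(s/√n) = (104.5 - 100)/(8/√26) = 2.868. df = 25, critical t = ±2.06. Reject H₀.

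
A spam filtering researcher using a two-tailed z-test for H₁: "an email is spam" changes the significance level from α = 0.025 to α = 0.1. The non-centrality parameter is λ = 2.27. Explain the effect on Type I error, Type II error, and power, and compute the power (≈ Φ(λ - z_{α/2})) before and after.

Increasing α from 0.025 to 0.1:
• Type I error rate increases (α is the Type I rate by definition).
• Critical value moves from z_{α/2} = 2.241 to 1.645, so power = Φ(λ - z_{α/2}) goes from Φ(2.27 - 2.241) = 0.512 to Φ(2.27 - 1.645) = 0.734.
• Type II error rate β = 1 - power therefore decreases (0.488 → 0.266).
Appropriate when false negatives are costly — here, a spam email lands in the inbox.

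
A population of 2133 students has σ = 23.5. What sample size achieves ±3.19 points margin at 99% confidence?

Without FPC: n₀ = (2.576×23.5/3.19)² = 360.119. With FPC: n = n₀N/(n₀+N-1) = 308.2 → n = 309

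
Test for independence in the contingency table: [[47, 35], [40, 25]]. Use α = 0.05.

χ² = 0.267. df = 1, critical = 3.841. Fail to reject H₀. No evidence of dependence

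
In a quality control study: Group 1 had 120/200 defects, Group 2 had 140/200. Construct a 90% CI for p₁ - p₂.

p̂₁ = 0.6, p̂₂ = 0.7. Difference = -0.1. CI = (-0.178, -0.022)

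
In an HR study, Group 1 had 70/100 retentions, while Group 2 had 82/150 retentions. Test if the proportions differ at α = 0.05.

p̂₁ = 0.7, p̂₂ = 0.547, pooled p̂ = 0.608. z = 2.433. Critical: ±1.96. Reject H₀.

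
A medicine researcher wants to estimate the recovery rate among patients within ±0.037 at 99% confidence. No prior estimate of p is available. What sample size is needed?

Conservative approach: use p = 0.5 (maximizes p(1-p) = 0.25). n = z²(0.25)/E² = 2.576²×0.25/0.037² = 1211.8 → n = 1212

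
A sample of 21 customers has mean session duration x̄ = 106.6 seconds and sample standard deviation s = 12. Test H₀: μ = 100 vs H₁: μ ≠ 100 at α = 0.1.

t = (x̄ - μ₀)/(s/√n) = (106.6 - 100)/(12/√21) = 2.52. df = 20, critical t = ±1.725. Reject H₀.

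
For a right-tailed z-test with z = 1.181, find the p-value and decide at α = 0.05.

p = P(Z > 1.181) = 1 - Φ(1.181) ≈ 0.1188. Since p ≥ 0.05, fail to reject H₀ (not significant) at α = 0.05.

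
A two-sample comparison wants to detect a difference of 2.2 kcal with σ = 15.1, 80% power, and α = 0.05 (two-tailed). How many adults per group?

n per group = 2(z_α/2 + z_β)²σ²/d² = 2×(1.96 + 0.84)²×15.1²/2.2² = 738.7 → n = 739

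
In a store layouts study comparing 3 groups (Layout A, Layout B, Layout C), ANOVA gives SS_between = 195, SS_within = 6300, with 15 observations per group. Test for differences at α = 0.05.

df_between = 2, df_within = 42. F = MS_between/MS_within = 97.5/150.0 = 0.65. F_crit ≈ 3.22. Fail to reject H₀.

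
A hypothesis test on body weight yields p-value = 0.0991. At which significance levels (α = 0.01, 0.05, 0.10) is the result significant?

p = 0.0991. Significant at: α = 0.1.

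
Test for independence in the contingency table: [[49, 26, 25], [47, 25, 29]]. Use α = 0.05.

χ² = 0.353. df = 2, critical = 5.991. Fail to reject H₀. No evidence of dependence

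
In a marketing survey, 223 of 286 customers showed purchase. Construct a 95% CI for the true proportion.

p̂ = 0.78. CI = p̂ ± z*√(p̂(1-p̂)/n) = (0.732, 0.828)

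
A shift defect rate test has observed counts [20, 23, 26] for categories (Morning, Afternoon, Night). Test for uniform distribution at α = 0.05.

Expected = 23 each. χ² = Σ(O-E)²/E = 0.783. df = 2, critical value = 5.991. Fail to reject H₀.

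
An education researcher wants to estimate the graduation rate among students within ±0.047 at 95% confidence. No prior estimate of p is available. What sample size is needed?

Conservative approach: use p = 0.5 (maximizes p(1-p) = 0.25). n = z²(0.25)/E² = 1.96²×0.25/0.047² = 434.8 → n = 435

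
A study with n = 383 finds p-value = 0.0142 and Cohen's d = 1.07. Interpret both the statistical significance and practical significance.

Statistically significant (p = 0.0142 < 0.05). Cohen's d = 1.07 indicates a large effect size. Both statistical and practical significance should be considered.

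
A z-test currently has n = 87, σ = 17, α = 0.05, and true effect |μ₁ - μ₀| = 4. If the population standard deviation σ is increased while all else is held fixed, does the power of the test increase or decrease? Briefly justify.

Power decreases: a larger σ inflates the standard error σ/√n, pulling the sampling distribution under H₁ back toward the critical value.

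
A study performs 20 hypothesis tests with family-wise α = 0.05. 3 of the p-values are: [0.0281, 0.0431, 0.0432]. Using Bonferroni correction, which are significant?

Bonferroni α = 0.05/20 = 0.0025. None of the given p-values are significant.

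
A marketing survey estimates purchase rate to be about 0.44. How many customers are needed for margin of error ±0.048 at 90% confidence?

n = z²p(1-p)/E² = 1.645²×0.44×0.56/0.048² = 289.4 → n = 290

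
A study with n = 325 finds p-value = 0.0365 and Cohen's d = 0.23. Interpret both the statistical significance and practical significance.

Statistically significant (p = 0.0365 < 0.05). Cohen's d = 0.23 indicates a small effect size. Both statistical and practical significance should be considered.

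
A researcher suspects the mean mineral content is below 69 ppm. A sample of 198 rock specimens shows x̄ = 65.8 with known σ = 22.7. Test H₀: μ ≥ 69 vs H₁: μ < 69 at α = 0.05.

z = -1.984. Critical value: -1.645. Reject H₀.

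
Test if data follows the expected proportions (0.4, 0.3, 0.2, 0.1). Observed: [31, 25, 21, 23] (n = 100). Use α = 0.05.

Expected: [40.0, 30.0, 20.0, 10.0]. χ² = 19.808. df = 3, critical = 7.815. Reject H₀.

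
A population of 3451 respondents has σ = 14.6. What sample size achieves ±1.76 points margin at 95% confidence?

Without FPC: n₀ = (1.96×14.6/1.76)² = 264.358. With FPC: n = n₀N/(n₀+N-1) = 245.6 → n = 246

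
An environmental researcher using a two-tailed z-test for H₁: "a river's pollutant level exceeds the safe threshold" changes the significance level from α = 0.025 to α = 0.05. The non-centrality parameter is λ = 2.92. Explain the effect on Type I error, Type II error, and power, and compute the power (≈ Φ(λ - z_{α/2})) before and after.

Increasing α from 0.025 to 0.05:
• Type I error rate increases (α is the Type I rate by definition).
• Critical value moves from z_{α/2} = 2.241 to 1.96, so power = Φ(λ - z_{α/2}) goes from Φ(2.92 - 2.241) = 0.751 to Φ(2.92 - 1.96) = 0.831.
• Type II error rate β = 1 - power therefore decreases (0.249 → 0.169).
Appropriate when false negatives are costly — here, allowing unsafe pollution to continue.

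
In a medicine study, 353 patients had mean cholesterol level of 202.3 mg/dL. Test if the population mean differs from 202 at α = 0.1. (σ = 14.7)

z = (x̄ - μ₀)/(σ/√n) = (202.3 - 202)/(14.7/√353) = 0.383. Critical value: ±1.645. Since |0.383| ≤ 1.645, Fail to reject H₀.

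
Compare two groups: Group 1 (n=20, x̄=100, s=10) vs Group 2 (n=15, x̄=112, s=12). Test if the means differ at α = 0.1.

Pooled sp = 10.89. t = -3.225, df = 33. Critical t = ±1.692. Reject H₀.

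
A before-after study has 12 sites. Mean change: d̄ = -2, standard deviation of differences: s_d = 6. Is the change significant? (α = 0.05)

t = d̄/(s_d/√n) = -2/(6/√12) = -1.155. df = 11, critical t = ±2.201. Fail to reject H₀.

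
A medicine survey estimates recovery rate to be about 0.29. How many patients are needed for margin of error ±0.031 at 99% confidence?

n = z²p(1-p)/E² = 2.576²×0.29×0.71/0.031² = 1421.8 → n = 1422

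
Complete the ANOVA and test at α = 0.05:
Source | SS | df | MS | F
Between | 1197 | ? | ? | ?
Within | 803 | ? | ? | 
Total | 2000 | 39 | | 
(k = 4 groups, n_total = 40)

df_between = 3, df_within = 36. MS_between = 399.0, MS_within = 22.31. F = 17.888, F_crit ≈ 2.866. Reject H₀.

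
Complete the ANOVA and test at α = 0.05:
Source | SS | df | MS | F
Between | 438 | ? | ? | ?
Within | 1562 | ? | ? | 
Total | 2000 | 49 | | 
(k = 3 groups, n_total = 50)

df_between = 2, df_within = 47. MS_between = 219.0, MS_within = 33.23. F = 6.59, F_crit ≈ 3.195. Reject H₀.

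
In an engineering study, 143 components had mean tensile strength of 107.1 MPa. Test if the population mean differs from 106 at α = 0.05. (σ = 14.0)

z = (x̄ - μ₀)/(σ/√n) = (107.1 - 106)/(14.0/√143) = 0.94. Critical value: ±1.96. Since |0.94| ≤ 1.96, Fail to reject H₀.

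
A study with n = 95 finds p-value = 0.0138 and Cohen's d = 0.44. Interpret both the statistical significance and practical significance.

Statistically significant (p = 0.0138 < 0.05). Cohen's d = 0.44 indicates a small effect size. Both statistical and practical significance should be considered.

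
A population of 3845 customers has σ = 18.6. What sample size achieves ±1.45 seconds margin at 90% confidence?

Without FPC: n₀ = (1.645×18.6/1.45)² = 445.268. With FPC: n = n₀N/(n₀+N-1) = 399.1 → n = 400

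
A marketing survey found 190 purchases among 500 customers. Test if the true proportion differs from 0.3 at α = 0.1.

p̂ = 0.38, p₀ = 0.3. z = (p̂ - p₀)/√(p₀(1-p₀)/n) = 3.904. Critical: ±1.645. Reject H₀.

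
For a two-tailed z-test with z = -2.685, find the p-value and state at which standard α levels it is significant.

p = 2·P(Z > |-2.685|) = 2·(1 - Φ(2.685)) ≈ 0.0073. Significant at α = 0.1; Significant at α = 0.05; Significant at α = 0.01.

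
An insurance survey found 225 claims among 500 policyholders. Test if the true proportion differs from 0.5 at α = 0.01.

p̂ = 0.45, p₀ = 0.5. z = (p̂ - p₀)/√(p₀(1-p₀)/n) = -2.236. Critical: ±2.576. Fail to reject H₀.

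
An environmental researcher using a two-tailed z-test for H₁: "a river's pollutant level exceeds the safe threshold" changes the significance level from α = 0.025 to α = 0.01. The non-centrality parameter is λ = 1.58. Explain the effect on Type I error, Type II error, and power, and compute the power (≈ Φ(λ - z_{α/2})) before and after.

Decreasing α from 0.025 to 0.01:
• Type I error rate decreases (α is the Type I rate by definition).
• Critical value moves from z_{α/2} = 2.241 to 2.576, so power = Φ(λ - z_{α/2}) goes from Φ(1.58 - 2.241) = 0.254 to Φ(1.58 - 2.576) = 0.16.
• Type II error rate β = 1 - power therefore increases (0.746 → 0.84).
Appropriate when false positives are costly — here, shutting down a compliant factory unnecessarily.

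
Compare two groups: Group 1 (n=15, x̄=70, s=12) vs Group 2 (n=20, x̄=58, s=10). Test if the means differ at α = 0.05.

Pooled sp = 10.89. t = 3.225, df = 33. Critical t = ±2.035. Reject H₀.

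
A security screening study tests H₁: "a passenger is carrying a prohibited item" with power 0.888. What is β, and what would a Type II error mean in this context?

β = 1 - power = 1 - 0.888 = 0.112. A Type II error is failing to reject H₀ when H₀ is false (false negative) — here, failing to conclude that a passenger is carrying a prohibited item when in fact it is true. Consequence: letting a prohibited item through — security breach.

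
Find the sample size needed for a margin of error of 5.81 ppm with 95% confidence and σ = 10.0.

n = (z*σ/E)² = (1.96×10.0/5.81)² = 11.4 → n = 12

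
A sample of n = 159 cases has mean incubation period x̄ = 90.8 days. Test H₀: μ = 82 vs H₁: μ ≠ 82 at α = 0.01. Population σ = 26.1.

z = (x̄ - μ₀)/(σ/√n) = (90.8 - 82)/(26.1/√159) = 4.251. Critical value: ±2.576. Since |4.251| > 2.576, Reject H₀.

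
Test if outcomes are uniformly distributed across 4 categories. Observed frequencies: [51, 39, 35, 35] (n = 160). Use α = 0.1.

Expected = 40 each. χ² = Σ(O-E)²/E = 4.3. df = 3, critical value = 6.251. Fail to reject H₀.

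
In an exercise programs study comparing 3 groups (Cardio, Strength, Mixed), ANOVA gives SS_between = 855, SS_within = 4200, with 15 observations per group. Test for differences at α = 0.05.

df_between = 2, df_within = 42. F = MS_between/MS_within = 427.5/100.0 = 4.275. F_crit ≈ 3.22. Reject H₀. At least one mean differs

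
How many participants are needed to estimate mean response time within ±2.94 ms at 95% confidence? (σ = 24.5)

n = (z*σ/E)² = (1.96×24.5/2.94)² = 266.8 → n = 267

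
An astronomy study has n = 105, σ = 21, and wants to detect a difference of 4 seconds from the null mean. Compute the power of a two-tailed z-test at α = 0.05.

SE = σ/√n = 21/√105 = 2.049. Non-centrality λ = d/SE = 4/2.049 = 1.952. Power ≈ Φ(λ - z_{α/2}) = Φ(1.952 - 1.96) = Φ(-0.008) = 0.497.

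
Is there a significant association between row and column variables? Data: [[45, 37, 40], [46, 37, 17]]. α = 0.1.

χ² = 7.182. df = 2, critical = 4.605. Reject H₀. Variables are dependent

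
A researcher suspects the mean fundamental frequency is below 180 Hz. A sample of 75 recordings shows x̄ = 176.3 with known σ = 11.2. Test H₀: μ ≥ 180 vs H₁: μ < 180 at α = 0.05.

z = -2.861. Critical value: -1.645. Reject H₀.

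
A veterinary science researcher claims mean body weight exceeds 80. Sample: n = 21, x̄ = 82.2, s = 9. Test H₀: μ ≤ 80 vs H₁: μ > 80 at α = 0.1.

t = (82.2 - 80)/(9/√21) = 1.12, df = 20. Critical t = 1.325. Fail to reject H₀.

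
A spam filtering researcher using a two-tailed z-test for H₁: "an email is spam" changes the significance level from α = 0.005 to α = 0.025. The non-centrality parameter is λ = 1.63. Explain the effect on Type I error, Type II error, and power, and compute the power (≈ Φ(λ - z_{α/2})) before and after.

Increasing α from 0.005 to 0.025:
• Type I error rate increases (α is the Type I rate by definition).
• Critical value moves from z_{α/2} = 2.807 to 2.241, so power = Φ(λ - z_{α/2}) goes from Φ(1.63 - 2.807) = 0.12 to Φ(1.63 - 2.241) = 0.271.
• Type II error rate β = 1 - power therefore decreases (0.88 → 0.729).
Appropriate when false negatives are costly — here, a spam email lands in the inbox.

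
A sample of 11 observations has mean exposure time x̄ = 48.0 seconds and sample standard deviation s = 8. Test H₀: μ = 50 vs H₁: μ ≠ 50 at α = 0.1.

t = (x̄ - μ₀)/(s/√n) = (48.0 - 50)/(8/√11) = -0.829. df = 10, critical t = ±1.812. Fail to reject H₀.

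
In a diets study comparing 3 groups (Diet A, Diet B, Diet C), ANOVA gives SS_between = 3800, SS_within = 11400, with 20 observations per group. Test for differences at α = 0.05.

df_between = 2, df_within = 57. F = MS_between/MS_within = 1900.0/200.0 = 9.5. F_crit ≈ 3.159. Reject H₀. At least one mean differs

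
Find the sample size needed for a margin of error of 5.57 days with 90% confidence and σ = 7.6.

n = (z*σ/E)² = (1.645×7.6/5.57)² = 5.04 → n = 6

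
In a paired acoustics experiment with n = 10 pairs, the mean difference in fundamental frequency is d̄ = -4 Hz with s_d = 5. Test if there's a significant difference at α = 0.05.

t = d̄/(s_d/√n) = -4/(5/√10) = -2.53. df = 9, critical t = ±2.262. Reject H₀.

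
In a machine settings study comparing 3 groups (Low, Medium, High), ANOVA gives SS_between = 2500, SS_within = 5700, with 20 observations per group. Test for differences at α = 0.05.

df_between = 2, df_within = 57. F = MS_between/MS_within = 1250.0/100.0 = 12.5. F_crit ≈ 3.159. Reject H₀. At least one mean differs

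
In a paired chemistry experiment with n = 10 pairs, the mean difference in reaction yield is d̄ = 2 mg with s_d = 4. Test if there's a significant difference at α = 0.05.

t = d̄/(s_d/√n) = 2/(4/√10) = 1.581. df = 9, critical t = ±2.262. Fail to reject H₀.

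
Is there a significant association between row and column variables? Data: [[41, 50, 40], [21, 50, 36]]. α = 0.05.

χ² = 4.286. df = 2, critical = 5.991. Fail to reject H₀. No evidence of dependence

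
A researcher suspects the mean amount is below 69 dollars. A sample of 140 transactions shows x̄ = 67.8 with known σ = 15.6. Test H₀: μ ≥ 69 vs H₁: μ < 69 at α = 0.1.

z = -0.91. Critical value: -1.28. Fail to reject H₀.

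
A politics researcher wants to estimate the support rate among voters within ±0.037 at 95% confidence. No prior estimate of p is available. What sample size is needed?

Conservative approach: use p = 0.5 (maximizes p(1-p) = 0.25). n = z²(0.25)/E² = 1.96²×0.25/0.037² = 701.5 → n = 702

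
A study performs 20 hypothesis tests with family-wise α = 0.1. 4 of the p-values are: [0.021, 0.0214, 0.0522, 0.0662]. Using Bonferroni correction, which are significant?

Bonferroni α = 0.1/20 = 0.005. None of the given p-values are significant.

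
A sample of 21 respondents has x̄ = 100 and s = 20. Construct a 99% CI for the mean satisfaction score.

CI = x̄ ± t*(s/√n) = 100 ± 2.845(20/√21) = (87.58, 112.42)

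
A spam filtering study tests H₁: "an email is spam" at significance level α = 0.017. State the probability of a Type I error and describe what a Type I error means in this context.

P(Type I error) = α = 0.017. A Type I error is rejecting H₀ when H₀ is actually true (false positive) — here, concluding that an email is spam when in fact this is not the case. Consequence: a legitimate email is sent to the spam folder and the user misses it.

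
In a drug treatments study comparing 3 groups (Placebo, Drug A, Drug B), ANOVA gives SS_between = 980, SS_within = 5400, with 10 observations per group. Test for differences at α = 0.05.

df_between = 2, df_within = 27. F = MS_between/MS_within = 490.0/200.0 = 2.45. F_crit ≈ 3.354. Fail to reject H₀.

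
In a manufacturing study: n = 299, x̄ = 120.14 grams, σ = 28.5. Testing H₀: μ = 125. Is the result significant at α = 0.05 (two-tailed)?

z = (120.14 - 125)/(28.5/√299) = -2.949. Since |z| > 1.96, significant at α = 0.05.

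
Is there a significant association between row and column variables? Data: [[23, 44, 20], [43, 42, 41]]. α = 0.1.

χ² = 6.411. df = 2, critical = 4.605. Reject H₀. Variables are dependent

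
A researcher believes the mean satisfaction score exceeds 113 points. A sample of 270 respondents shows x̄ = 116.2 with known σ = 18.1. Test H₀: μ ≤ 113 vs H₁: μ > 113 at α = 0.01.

z = 2.905. Critical value: 2.33. Reject H₀.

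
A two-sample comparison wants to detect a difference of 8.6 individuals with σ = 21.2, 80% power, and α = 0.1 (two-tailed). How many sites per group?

n per group = 2(z_α/2 + z_β)²σ²/d² = 2×(1.645 + 0.84)²×21.2²/8.6² = 75.1 → n = 76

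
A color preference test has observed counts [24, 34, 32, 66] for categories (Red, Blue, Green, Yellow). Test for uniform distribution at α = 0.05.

Expected = 39 each. χ² = Σ(O-E)²/E = 26.359. df = 3, critical value = 7.815. Reject H₀.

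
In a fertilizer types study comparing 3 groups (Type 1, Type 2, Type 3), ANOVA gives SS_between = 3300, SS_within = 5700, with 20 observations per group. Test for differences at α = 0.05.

df_between = 2, df_within = 57. F = MS_between/MS_within = 1650.0/100.0 = 16.5. F_crit ≈ 3.159. Reject H₀. At least one mean differs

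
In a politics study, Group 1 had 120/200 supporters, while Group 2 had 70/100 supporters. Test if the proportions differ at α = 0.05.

p̂₁ = 0.6, p̂₂ = 0.7, pooled p̂ = 0.633. z = -1.694. Critical: ±1.96. Fail to reject H₀.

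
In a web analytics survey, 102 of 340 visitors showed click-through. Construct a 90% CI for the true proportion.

p̂ = 0.3. CI = p̂ ± z*√(p̂(1-p̂)/n) = (0.259, 0.341)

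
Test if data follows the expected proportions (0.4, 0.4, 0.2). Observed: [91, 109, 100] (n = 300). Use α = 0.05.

Expected: [120.0, 120.0, 60.0]. χ² = 34.683. df = 2, critical = 5.991. Reject H₀.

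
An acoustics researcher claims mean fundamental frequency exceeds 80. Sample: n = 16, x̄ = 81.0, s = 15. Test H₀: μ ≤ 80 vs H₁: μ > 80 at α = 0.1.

t = (81.0 - 80)/(15/√16) = 0.267, df = 15. Critical t = 1.341. Fail to reject H₀.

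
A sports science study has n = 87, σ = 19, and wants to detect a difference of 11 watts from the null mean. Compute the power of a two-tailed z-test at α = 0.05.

SE = σ/√n = 19/√87 = 2.037. Non-centrality λ = d/SE = 11/2.037 = 5.4. Power ≈ Φ(λ - z_{α/2}) = Φ(5.4 - 1.96) = Φ(3.44) = 1.0.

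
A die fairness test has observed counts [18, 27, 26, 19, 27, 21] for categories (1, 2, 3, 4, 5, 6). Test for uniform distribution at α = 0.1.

Expected = 23 each. χ² = Σ(O-E)²/E = 3.739. df = 5, critical value = 9.236. Fail to reject H₀.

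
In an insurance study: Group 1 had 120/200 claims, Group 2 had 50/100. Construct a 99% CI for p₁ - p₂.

p̂₁ = 0.6, p̂₂ = 0.5. Difference = 0.1. CI = (-0.057, 0.257)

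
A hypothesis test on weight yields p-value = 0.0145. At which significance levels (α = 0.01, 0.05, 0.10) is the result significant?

p = 0.0145. Significant at: α = 0.05, 0.1.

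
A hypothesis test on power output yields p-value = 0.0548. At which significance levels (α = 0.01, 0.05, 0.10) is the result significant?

p = 0.0548. Significant at: α = 0.1.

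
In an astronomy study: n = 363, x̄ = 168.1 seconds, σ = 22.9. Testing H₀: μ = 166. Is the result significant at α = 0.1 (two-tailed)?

z = (168.1 - 166)/(22.9/√363) = 1.747. Since |z| > 1.645, significant at α = 0.1.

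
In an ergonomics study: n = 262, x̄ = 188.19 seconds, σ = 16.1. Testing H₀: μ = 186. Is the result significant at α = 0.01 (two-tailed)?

z = (188.19 - 186)/(16.1/√262) = 2.202. Since |z| ≤ 2.576, not significant at α = 0.01.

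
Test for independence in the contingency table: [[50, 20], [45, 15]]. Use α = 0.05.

χ² = 0.209. df = 1, critical = 3.841. Fail to reject H₀. No evidence of dependence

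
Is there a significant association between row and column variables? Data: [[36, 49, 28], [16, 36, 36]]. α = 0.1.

χ² = 7.69. df = 2, critical = 4.605. Reject H₀. Variables are dependent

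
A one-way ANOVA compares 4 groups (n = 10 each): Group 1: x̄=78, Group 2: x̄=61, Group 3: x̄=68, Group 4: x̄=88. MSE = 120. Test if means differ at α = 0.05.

Grand mean = 73.75. SS_between = 4167.5, MS_between = 1389.17. F = 11.576, F_crit ≈ 2.866. Reject H₀.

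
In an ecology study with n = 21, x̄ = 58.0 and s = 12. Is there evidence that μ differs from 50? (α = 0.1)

t = (x̄ - μ₀)/(s/√n) = (58.0 - 50)/(12/√21) = 3.055. df = 20, critical t = ±1.725. Reject H₀.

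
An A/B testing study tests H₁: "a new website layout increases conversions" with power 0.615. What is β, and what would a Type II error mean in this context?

β = 1 - power = 1 - 0.615 = 0.385. A Type II error is failing to reject H₀ when H₀ is false (false negative) — here, failing to conclude that a new website layout increases conversions when in fact it is true. Consequence: discarding a layout that would have improved conversions — lost revenue.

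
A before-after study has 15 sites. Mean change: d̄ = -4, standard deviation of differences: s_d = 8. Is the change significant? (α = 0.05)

t = d̄/(s_d/√n) = -4/(8/√15) = -1.936. df = 14, critical t = ±2.145. Fail to reject H₀.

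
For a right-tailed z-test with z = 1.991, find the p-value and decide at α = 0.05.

p = P(Z > 1.991) = 1 - Φ(1.991) ≈ 0.0232. Since p < 0.05, reject H₀ (significant) at α = 0.05.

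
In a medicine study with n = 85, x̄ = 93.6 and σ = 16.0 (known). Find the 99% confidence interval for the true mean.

CI = x̄ ± z*(σ/√n) = 93.6 ± 2.576(16.0/√85) = 93.6 ± 4.47 = (89.13, 98.07)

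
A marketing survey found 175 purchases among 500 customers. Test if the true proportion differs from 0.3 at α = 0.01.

p̂ = 0.35, p₀ = 0.3. z = (p̂ - p₀)/√(p₀(1-p₀)/n) = 2.44. Critical: ±2.576. Fail to reject H₀.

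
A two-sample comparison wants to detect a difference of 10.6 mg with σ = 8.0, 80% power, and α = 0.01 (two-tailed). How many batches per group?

n per group = 2(z_α/2 + z_β)²σ²/d² = 2×(2.576 + 0.84)²×8.0²/10.6² = 13.3 → n = 14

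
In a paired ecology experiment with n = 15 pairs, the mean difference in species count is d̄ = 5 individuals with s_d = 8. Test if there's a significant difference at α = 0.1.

t = d̄/(s_d/√n) = 5/(8/√15) = 2.421. df = 14, critical t = ±1.761. Reject H₀.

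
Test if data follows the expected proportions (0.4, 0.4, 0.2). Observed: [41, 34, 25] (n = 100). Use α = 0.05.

Expected: [40.0, 40.0, 20.0]. χ² = 2.175. df = 2, critical = 5.991. Fail to reject H₀.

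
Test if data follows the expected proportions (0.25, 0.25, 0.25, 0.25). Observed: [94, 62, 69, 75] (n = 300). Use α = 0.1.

Expected: [75.0, 75.0, 75.0, 75.0]. χ² = 7.547. df = 3, critical = 6.251. Reject H₀.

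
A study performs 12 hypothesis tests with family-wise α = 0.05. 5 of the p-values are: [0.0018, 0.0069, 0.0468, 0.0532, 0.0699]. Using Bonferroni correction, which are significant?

Bonferroni α = 0.05/12 = 0.00417. Significant p-values: [0.0018]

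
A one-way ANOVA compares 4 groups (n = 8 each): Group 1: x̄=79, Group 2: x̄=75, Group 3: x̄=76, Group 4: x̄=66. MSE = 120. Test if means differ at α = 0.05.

Grand mean = 74.0. SS_between = 752.0, MS_between = 250.67. F = 2.089, F_crit ≈ 2.947. Fail to reject H₀.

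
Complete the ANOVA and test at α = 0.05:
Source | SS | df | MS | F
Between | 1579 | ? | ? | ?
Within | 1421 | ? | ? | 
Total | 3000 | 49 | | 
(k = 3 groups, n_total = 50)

df_between = 2, df_within = 47. MS_between = 789.5, MS_within = 30.23. F = 26.113, F_crit ≈ 3.195. Reject H₀.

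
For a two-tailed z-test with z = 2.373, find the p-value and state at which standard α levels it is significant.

p = 2·P(Z > |2.373|) = 2·(1 - Φ(2.373)) ≈ 0.0176. Significant at α = 0.1; Significant at α = 0.05.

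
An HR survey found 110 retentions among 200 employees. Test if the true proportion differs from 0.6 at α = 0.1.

p̂ = 0.55, p₀ = 0.6. z = (p̂ - p₀)/√(p₀(1-p₀)/n) = -1.443. Critical: ±1.645. Fail to reject H₀.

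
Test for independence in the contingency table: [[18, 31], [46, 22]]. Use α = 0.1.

χ² = 10.982. df = 1, critical = 2.706. Reject H₀. Variables are dependent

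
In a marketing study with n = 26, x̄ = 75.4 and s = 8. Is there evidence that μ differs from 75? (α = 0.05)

t = (x̄ - μ₀)/(s/√n) = (75.4 - 75)/(8/√26) = 0.255. df = 25, critical t = ±2.06. Fail to reject H₀.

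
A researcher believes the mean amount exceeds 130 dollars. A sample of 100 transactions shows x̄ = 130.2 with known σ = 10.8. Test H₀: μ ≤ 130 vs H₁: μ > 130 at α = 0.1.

z = 0.185. Critical value: 1.28. Fail to reject H₀.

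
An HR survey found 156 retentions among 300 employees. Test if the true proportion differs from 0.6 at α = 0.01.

p̂ = 0.52, p₀ = 0.6. z = (p̂ - p₀)/√(p₀(1-p₀)/n) = -2.828. Critical: ±2.576. Reject H₀.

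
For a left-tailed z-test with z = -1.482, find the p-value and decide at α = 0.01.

p = P(Z < -1.482) = Φ(-1.482) ≈ 0.0692. Since p ≥ 0.01, fail to reject H₀ (not significant) at α = 0.01.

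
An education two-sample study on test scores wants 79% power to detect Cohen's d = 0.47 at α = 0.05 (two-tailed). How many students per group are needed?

z_{α/2} = 1.96, z_β = Φ⁻¹(0.79) = 0.806. For small effect (d = 0.47): n per group = 2(z_{α/2} + z_β)²/d² = 2(1.96 + 0.806)²/0.47² = 69.3 → 70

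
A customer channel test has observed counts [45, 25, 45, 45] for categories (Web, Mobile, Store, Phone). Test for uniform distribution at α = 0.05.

Expected = 40 each. χ² = Σ(O-E)²/E = 7.5. df = 3, critical value = 7.815. Fail to reject H₀.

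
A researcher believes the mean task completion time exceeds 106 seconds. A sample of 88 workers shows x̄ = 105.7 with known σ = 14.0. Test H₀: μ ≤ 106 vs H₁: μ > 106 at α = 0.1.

z = -0.201. Critical value: 1.28. Fail to reject H₀.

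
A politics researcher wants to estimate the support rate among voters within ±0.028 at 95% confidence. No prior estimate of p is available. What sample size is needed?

Conservative approach: use p = 0.5 (maximizes p(1-p) = 0.25). n = z²(0.25)/E² = 1.96²×0.25/0.028² = 1225.0 → n = 1225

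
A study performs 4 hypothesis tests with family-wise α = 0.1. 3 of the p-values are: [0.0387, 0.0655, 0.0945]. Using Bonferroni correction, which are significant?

Bonferroni α = 0.1/4 = 0.025. None of the given p-values are significant.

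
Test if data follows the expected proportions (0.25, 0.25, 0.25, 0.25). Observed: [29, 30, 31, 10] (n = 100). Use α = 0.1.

Expected: [25.0, 25.0, 25.0, 25.0]. χ² = 12.08. df = 3, critical = 6.251. Reject H₀.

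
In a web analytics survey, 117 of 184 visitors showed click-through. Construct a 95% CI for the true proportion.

p̂ = 0.636. CI = p̂ ± z*√(p̂(1-p̂)/n) = (0.566, 0.705)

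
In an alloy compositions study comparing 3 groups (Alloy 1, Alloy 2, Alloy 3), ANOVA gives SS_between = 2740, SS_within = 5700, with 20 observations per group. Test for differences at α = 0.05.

df_between = 2, df_within = 57. F = MS_between/MS_within = 1370.0/100.0 = 13.7. F_crit ≈ 3.159. Reject H₀. At least one mean differs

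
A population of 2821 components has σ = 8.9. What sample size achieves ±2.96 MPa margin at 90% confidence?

Without FPC: n₀ = (1.645×8.9/2.96)² = 24.464. With FPC: n = n₀N/(n₀+N-1) = 24.3 → n = 25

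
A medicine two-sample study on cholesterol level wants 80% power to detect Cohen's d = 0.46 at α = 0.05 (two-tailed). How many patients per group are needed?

z_{α/2} = 1.96, z_β = Φ⁻¹(0.8) = 0.842. For small effect (d = 0.46): n per group = 2(z_{α/2} + z_β)²/d² = 2(1.96 + 0.842)²/0.46² = 74.2 → 75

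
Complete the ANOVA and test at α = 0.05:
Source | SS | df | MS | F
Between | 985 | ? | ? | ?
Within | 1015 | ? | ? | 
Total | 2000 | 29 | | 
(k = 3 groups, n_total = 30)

df_between = 2, df_within = 27. MS_between = 492.5, MS_within = 37.59. F = 13.101, F_crit ≈ 3.354. Reject H₀.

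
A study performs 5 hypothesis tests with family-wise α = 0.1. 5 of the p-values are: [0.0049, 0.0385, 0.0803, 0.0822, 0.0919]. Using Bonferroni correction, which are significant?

Bonferroni α = 0.1/5 = 0.02. Significant p-values: [0.0049]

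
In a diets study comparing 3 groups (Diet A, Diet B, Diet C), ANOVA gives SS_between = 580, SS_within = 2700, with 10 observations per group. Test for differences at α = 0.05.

df_between = 2, df_within = 27. F = MS_between/MS_within = 290.0/100.0 = 2.9. F_crit ≈ 3.354. Fail to reject H₀.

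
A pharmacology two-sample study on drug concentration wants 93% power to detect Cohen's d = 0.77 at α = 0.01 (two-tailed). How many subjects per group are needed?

z_{α/2} = 2.576, z_β = Φ⁻¹(0.93) = 1.476. For medium effect (d = 0.77): n per group = 2(z_{α/2} + z_β)²/d² = 2(2.576 + 1.476)²/0.77² = 55.4 → 56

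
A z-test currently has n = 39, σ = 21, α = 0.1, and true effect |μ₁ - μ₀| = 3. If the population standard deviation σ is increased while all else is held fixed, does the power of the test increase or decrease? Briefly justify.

Power decreases: a larger σ inflates the standard error σ/√n, pulling the sampling distribution under H₁ back toward the critical value.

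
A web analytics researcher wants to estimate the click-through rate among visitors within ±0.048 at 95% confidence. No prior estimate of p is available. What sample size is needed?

Conservative approach: use p = 0.5 (maximizes p(1-p) = 0.25). n = z²(0.25)/E² = 1.96²×0.25/0.048² = 416.8 → n = 417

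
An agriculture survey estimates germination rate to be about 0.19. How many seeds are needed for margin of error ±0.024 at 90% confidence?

n = z²p(1-p)/E² = 1.645²×0.19×0.81/0.024² = 723.02 → n = 724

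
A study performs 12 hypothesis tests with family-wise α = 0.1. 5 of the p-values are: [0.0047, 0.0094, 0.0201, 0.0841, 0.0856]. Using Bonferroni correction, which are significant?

Bonferroni α = 0.1/12 = 0.00833. Significant p-values: [0.0047]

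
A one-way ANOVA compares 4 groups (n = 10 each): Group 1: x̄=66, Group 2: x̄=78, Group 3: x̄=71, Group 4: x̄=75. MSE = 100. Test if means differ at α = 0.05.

Grand mean = 72.5. SS_between = 810.0, MS_between = 270.0. F = 2.7, F_crit ≈ 2.866. Fail to reject H₀.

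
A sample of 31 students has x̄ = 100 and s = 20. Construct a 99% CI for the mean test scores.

CI = x̄ ± t*(s/√n) = 100 ± 2.75(20/√31) = (90.12, 109.88)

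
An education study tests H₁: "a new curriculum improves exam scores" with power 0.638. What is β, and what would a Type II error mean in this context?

β = 1 - power = 1 - 0.638 = 0.362. A Type II error is failing to reject H₀ when H₀ is false (false negative) — here, failing to conclude that a new curriculum improves exam scores when in fact it is true. Consequence: keeping the old curriculum when the new one would have helped students.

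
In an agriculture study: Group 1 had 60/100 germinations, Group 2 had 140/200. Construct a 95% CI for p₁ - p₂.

p̂₁ = 0.6, p̂₂ = 0.7. Difference = -0.1. CI = (-0.215, 0.015)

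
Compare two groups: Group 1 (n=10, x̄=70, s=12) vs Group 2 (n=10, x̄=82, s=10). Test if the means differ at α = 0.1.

Pooled sp = 11.05. t = -2.429, df = 18. Critical t = ±1.734. Reject H₀.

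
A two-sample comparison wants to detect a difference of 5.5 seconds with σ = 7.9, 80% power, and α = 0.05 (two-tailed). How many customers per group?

n per group = 2(z_α/2 + z_β)²σ²/d² = 2×(1.96 + 0.84)²×7.9²/5.5² = 32.4 → n = 33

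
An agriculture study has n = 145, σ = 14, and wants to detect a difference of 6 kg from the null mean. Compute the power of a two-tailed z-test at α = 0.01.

SE = σ/√n = 14/√145 = 1.163. Non-centrality λ = d/SE = 6/1.163 = 5.161. Power ≈ Φ(λ - z_{α/2}) = Φ(5.161 - 2.576) = Φ(2.585) = 0.995.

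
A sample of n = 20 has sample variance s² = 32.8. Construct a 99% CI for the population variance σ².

df = 19. χ²_{0.005} = 38.582, χ²_{0.995} = 6.844. CI for σ² = ((n-1)s²/χ²_{α/2}, (n-1)s²/χ²_{1-α/2}) = (19·32.8/38.582, 19·32.8/6.844) = (16.15, 91.06)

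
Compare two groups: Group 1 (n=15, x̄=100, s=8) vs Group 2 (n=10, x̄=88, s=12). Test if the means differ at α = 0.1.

Pooled sp = 9.76. t = 3.011, df = 23. Critical t = ±1.714. Reject H₀.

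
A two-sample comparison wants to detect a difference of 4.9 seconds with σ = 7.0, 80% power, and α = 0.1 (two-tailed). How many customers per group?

n per group = 2(z_α/2 + z_β)²σ²/d² = 2×(1.645 + 0.84)²×7.0²/4.9² = 25.2 → n = 26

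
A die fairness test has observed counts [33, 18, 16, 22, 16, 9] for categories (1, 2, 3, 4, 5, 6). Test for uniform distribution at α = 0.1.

Expected = 19 each. χ² = Σ(O-E)²/E = 17.053. df = 5, critical value = 9.236. Reject H₀.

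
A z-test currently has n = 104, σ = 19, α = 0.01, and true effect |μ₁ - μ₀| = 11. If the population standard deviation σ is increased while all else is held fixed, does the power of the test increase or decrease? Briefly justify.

Power decreases: a larger σ inflates the standard error σ/√n, pulling the sampling distribution under H₁ back toward the critical value.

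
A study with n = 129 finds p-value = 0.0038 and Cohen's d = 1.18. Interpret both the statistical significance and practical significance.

Statistically significant (p = 0.0038 < 0.05). Cohen's d = 1.18 indicates a large effect size. Both statistical and practical significance should be considered.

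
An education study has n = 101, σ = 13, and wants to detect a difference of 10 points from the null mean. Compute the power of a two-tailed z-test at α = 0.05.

SE = σ/√n = 13/√101 = 1.294. Non-centrality λ = d/SE = 10/1.294 = 7.731. Power ≈ Φ(λ - z_{α/2}) = Φ(7.731 - 1.96) = Φ(5.771) = 1.0.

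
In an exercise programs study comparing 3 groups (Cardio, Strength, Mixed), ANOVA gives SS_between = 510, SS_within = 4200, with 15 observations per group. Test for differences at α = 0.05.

df_between = 2, df_within = 42. F = MS_between/MS_within = 255.0/100.0 = 2.55. F_crit ≈ 3.22. Fail to reject H₀.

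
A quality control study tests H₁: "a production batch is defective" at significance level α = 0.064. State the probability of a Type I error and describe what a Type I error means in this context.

P(Type I error) = α = 0.064. A Type I error is rejecting H₀ when H₀ is actually true (false positive) — here, concluding that a production batch is defective when in fact this is not the case. Consequence: scrapping a good batch — wasted material and cost for no reason.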